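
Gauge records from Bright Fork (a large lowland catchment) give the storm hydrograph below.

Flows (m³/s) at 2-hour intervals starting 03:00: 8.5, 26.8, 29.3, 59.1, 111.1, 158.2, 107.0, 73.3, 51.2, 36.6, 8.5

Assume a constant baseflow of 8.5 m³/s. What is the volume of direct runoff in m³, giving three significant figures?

Direct-runoff ordinates (Q − Q_b): 0.0, 18.3, 20.8, 50.6, 102.6, 149.7, 98.5, 64.8, 42.7, 28.1, 0.0 m³/s.
ΣQ_DR = 576.1 m³/s.
With Δt = 2 h = 7200 s, V = ΣQ_DR · Δt = 576.1 × 7200 = 4.15 × 10^6 m³.

V ≈ 4.15 × 10^6 m³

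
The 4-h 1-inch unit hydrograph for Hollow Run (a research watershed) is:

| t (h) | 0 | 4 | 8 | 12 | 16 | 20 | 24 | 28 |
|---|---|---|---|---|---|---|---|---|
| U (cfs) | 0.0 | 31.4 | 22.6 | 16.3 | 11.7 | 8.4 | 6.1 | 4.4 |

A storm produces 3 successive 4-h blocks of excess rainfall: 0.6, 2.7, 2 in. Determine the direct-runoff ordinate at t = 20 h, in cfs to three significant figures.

By discrete convolution, Q_j = Σ (P_i / 1 in) · U_{j−i}.
At t = 20 h (j=5): Q = (0.6/1)·8.4 + (2.7/1)·11.7 + (2/1)·16.3 = 69.2 cfs.

Q ≈ 69.2 cfs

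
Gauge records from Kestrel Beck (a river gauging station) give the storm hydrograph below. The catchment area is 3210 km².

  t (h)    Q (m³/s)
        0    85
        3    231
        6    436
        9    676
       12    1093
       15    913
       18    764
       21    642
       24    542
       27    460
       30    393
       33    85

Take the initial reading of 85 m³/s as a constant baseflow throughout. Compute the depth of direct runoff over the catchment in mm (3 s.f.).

Direct runoff: 0.0, 146.0, 351.0, 591.0, 1008.0, 828.0, 679.0, 557.0, 457.0, 375.0, 308.0, 0.0 m³/s; ΣQ_DR = 5300 m³/s.
V = ΣQ_DR · Δt = 5300 × 10800 s = 5.724 × 10^7 m³.
Over A = 3210 km², depth = V / A = 17.8 mm.

d ≈ 17.8 mm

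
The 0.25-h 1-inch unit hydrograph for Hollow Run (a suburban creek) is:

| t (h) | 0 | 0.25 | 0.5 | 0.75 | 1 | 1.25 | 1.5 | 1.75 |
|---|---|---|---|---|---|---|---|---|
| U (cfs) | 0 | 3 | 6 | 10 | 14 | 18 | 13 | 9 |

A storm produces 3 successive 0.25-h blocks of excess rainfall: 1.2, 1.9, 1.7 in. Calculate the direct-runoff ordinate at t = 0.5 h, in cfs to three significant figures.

Q ≈ 12.9 cfs

By discrete convolution, Q_j = Σ (P_i / 1 in) · U_{j−i}.
At t = 0.5 h (j=2): Q = (1.2/1)·6 + (1.9/1)·3 + (1.7/1)·0 = 12.9 cfs.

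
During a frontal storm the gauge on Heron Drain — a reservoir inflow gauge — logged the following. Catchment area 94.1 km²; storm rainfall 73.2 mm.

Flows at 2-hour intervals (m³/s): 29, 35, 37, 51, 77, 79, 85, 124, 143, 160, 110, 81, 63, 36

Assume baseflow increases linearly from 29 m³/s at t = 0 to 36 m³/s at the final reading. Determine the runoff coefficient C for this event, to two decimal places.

C ≈ 0.68

ΣQ_DR = 655.0 m³/s; V = ΣQ_DR·Δt = 4.716 × 10^6 m³.
Runoff depth d = V / A = 50.12 mm.
C = d / P = 50.12 / 73.2 = 0.68.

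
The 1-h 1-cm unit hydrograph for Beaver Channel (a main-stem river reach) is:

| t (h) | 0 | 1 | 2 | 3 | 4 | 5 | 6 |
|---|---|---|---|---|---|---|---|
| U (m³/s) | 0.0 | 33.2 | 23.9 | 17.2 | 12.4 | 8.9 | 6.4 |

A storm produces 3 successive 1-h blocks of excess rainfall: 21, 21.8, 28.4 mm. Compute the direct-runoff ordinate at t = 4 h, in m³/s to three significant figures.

By discrete convolution, Q_j = Σ (P_i / 10 mm) · U_{j−i}.
At t = 4 h (j=4): Q = (21/10)·12.4 + (21.8/10)·17.2 + (28.4/10)·23.9 = 131 m³/s.

Q ≈ 131 m³/s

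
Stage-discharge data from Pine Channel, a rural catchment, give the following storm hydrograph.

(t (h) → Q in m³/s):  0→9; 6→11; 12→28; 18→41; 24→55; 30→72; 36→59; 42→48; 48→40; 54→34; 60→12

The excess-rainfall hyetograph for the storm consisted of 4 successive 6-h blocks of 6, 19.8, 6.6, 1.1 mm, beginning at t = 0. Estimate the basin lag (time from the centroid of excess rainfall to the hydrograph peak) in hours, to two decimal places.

t_L ≈ 20.50 h

Centroid of excess rainfall: t_c = Σ P_i·t̄_i / ΣP_i = 9.5015 h (block centres at 3, 9, 15, 21 h).
Hydrograph peak occurs at t = 30 h, so basin lag t_L = 30 − 9.5015 = 20.50 h.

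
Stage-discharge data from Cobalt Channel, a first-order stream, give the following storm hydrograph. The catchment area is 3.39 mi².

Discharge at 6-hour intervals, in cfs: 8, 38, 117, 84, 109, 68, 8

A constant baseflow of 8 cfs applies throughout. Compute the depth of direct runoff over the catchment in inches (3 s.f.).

Direct runoff: 0.0, 30.0, 109.0, 76.0, 101.0, 60.0, 0.0 cfs; ΣQ_DR = 376.0 cfs.
V = ΣQ_DR · Δt = 376.0 × 21600 s = 8.122 × 10^6 ft³.
Over A = 3.39 mi², depth = V / A = 1.03 in.

d ≈ 1.03 in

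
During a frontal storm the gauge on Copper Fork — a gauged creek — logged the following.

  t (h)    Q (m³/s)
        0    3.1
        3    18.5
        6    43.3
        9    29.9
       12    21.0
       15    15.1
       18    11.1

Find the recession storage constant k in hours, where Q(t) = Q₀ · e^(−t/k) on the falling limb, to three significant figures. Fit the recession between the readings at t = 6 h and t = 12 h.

k ≈ 8.29 h

On the falling limb, Q drops from 43.3 to 21.0 m³/s between t = 6 h and t = 12 h (Δt = 6 h).
k = −Δt / ln(Q₂/Q₁) = −6 / ln(21.0/43.3) = 8.29 h.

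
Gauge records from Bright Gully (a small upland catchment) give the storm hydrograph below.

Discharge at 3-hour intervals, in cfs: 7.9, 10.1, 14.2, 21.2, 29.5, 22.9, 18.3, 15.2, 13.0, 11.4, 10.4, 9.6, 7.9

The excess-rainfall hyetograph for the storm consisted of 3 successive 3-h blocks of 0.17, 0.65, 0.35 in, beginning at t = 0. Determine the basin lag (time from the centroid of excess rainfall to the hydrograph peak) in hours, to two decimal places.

t_L ≈ 7.04 h

Centroid of excess rainfall: t_c = Σ P_i·t̄_i / ΣP_i = 4.9615 h (block centres at 1.5, 4.5, 7.5 h).
Hydrograph peak occurs at t = 12 h, so basin lag t_L = 12 − 4.9615 = 7.04 h.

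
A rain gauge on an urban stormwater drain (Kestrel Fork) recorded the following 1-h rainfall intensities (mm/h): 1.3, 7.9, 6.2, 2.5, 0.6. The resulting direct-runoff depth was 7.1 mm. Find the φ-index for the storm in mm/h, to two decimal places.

φ ≈ 3.50 mm/h

Only the 2 blocks with intensity above φ contribute runoff: 7.9, 6.2 mm/h.
Σ(I−φ)·Δt = d  ⇒  (7.9+6.2 − 2φ)·1 = 7.1
φ = (14.10 − 7.1/1) / 2 = 3.50 mm/h.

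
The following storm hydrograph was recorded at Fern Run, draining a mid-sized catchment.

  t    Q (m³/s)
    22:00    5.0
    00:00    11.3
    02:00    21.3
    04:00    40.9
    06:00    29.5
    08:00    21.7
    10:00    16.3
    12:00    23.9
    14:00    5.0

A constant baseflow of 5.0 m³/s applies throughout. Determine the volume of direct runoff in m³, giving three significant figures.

V ≈ 9.35 × 10^5 m³

Direct-runoff ordinates (Q − Q_b): 0.0, 6.3, 16.3, 35.9, 24.5, 16.7, 11.3, 18.9, 0.0 m³/s.
ΣQ_DR = 129.9 m³/s.
With Δt = 2 h = 7200 s, V = ΣQ_DR · Δt = 129.9 × 7200 = 9.35 × 10^5 m³.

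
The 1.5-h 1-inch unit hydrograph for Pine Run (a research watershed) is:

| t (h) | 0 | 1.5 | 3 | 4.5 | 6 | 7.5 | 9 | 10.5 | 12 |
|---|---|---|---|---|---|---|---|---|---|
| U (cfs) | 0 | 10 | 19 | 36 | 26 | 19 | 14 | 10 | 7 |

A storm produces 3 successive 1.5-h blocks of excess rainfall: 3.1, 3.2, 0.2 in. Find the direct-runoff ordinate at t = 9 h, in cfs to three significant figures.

By discrete convolution, Q_j = Σ (P_i / 1 in) · U_{j−i}.
At t = 9 h (j=6): Q = (3.1/1)·14 + (3.2/1)·19 + (0.2/1)·26 = 109 cfs.

Q ≈ 109 cfs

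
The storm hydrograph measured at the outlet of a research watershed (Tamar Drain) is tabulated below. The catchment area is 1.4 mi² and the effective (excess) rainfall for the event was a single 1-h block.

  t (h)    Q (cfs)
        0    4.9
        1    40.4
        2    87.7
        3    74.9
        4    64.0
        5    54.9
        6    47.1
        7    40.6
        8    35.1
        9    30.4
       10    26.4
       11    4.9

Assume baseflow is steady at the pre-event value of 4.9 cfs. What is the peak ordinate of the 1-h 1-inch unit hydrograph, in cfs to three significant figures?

Direct runoff: 0.0, 35.5, 82.8, 70.0, 59.1, 50.0, 42.2, 35.7, 30.2, 25.5, 21.5, 0.0 cfs; ΣQ_DR = 452.5 cfs, peak = 82.8 cfs.
Runoff depth d = ΣQ_DR·Δt / A = 452.5 × 3600 / (1.4 mi²) = 0.5008 in.
The 1-inch UH is the DRH scaled by (1 in)/d, so U_p = 82.8 × 1/0.5008 = 165 cfs.

U_p ≈ 165 cfs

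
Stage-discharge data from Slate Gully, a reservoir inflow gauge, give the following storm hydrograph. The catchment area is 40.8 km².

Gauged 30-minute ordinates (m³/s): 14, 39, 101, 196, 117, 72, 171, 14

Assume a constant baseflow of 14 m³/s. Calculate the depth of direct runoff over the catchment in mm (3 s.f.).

Direct runoff: 0.0, 25.0, 87.0, 182.0, 103.0, 58.0, 157.0, 0.0 m³/s; ΣQ_DR = 612.0 m³/s.
V = ΣQ_DR · Δt = 612.0 × 1800 s = 1.102 × 10^6 m³.
Over A = 40.8 km², depth = V / A = 27.0 mm.

d ≈ 27.0 mm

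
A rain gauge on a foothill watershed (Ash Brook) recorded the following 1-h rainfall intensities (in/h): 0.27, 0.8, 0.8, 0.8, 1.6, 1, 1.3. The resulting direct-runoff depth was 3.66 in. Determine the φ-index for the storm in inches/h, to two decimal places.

φ ≈ 0.44 in/h

Only the 6 blocks with intensity above φ contribute runoff: 0.8, 0.8, 0.8, 1.6, 1, 1.3 in/h.
Σ(I−φ)·Δt = d  ⇒  (0.8+0.8+0.8+1.6+1+1.3 − 6φ)·1 = 3.66
φ = (6.300 − 3.66/1) / 6 = 0.44 in/h.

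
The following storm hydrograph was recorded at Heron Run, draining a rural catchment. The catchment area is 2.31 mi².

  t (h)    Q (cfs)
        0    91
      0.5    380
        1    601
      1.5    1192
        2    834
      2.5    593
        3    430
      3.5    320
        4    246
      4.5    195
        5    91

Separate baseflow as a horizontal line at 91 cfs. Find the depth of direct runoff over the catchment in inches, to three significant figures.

Direct runoff: 0.0, 289.0, 510.0, 1101.0, 743.0, 502.0, 339.0, 229.0, 155.0, 104.0, 0.0 cfs; ΣQ_DR = 3972 cfs.
V = ΣQ_DR · Δt = 3972 × 1800 s = 7.150 × 10^6 ft³.
Over A = 2.31 mi², depth = V / A = 1.33 in.

d ≈ 1.33 in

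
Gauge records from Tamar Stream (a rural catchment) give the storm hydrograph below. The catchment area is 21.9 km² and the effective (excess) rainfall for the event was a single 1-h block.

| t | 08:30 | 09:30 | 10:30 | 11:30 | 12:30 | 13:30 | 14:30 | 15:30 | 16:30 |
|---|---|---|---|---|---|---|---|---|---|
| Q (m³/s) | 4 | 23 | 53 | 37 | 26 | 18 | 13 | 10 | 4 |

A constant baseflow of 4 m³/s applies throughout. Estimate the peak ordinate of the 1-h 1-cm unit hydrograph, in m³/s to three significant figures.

U_p ≈ 19.6 m³/s

Direct runoff: 0.0, 19.0, 49.0, 33.0, 22.0, 14.0, 9.0, 6.0, 0.0 m³/s; ΣQ_DR = 152.0 m³/s, peak = 49.0 m³/s.
Runoff depth d = ΣQ_DR·Δt / A = 152.0 × 3600 / (21.9 km²) = 24.99 mm.
The 1-cm UH is the DRH scaled by (10 mm)/d, so U_p = 49.0 × 10/24.99 = 19.6 m³/s.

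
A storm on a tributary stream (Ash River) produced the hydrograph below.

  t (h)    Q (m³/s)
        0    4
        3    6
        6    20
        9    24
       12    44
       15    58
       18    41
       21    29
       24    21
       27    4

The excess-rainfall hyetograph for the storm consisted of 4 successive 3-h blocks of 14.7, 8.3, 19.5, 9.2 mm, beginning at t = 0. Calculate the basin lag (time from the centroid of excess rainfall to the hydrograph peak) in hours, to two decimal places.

t_L ≈ 9.15 h

Centroid of excess rainfall: t_c = Σ P_i·t̄_i / ΣP_i = 5.8462 h (block centres at 1.5, 4.5, 7.5, 10.5 h).
Hydrograph peak occurs at t = 15 h, so basin lag t_L = 15 − 5.8462 = 9.15 h.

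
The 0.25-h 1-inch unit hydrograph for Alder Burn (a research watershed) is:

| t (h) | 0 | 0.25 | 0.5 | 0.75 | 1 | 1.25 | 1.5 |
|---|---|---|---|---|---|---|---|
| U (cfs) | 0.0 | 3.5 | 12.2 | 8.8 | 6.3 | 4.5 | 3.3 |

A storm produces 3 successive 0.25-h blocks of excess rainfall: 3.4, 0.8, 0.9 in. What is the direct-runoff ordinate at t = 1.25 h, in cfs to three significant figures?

By discrete convolution, Q_j = Σ (P_i / 1 in) · U_{j−i}.
At t = 1.25 h (j=5): Q = (3.4/1)·4.5 + (0.8/1)·6.3 + (0.9/1)·8.8 = 28.3 cfs.

Q ≈ 28.3 cfs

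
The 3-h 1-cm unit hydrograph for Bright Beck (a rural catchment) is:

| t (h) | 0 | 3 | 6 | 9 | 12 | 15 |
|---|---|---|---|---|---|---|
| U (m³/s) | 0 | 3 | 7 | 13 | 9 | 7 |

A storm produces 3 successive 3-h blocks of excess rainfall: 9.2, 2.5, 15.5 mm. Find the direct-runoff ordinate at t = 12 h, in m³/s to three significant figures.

By discrete convolution, Q_j = Σ (P_i / 10 mm) · U_{j−i}.
At t = 12 h (j=4): Q = (9.2/10)·9 + (2.5/10)·13 + (15.5/10)·7 = 22.4 m³/s.

Q ≈ 22.4 m³/s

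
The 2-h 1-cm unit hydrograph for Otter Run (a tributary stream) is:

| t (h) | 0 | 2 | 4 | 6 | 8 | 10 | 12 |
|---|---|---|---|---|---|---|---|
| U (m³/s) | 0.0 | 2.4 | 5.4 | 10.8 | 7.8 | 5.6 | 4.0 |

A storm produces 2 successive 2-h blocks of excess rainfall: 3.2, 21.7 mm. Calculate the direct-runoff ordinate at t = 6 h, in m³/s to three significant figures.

Q ≈ 15.2 m³/s

By discrete convolution, Q_j = Σ (P_i / 10 mm) · U_{j−i}.
At t = 6 h (j=3): Q = (3.2/10)·10.8 + (21.7/10)·5.4 = 15.2 m³/s.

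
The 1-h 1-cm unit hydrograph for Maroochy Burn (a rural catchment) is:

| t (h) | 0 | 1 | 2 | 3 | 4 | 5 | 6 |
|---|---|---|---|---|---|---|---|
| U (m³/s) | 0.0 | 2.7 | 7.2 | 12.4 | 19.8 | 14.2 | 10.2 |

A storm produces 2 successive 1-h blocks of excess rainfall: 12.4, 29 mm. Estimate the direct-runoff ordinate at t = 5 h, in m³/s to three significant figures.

Q ≈ 75.0 m³/s

By discrete convolution, Q_j = Σ (P_i / 10 mm) · U_{j−i}.
At t = 5 h (j=5): Q = (12.4/10)·14.2 + (29/10)·19.8 = 75.0 m³/s.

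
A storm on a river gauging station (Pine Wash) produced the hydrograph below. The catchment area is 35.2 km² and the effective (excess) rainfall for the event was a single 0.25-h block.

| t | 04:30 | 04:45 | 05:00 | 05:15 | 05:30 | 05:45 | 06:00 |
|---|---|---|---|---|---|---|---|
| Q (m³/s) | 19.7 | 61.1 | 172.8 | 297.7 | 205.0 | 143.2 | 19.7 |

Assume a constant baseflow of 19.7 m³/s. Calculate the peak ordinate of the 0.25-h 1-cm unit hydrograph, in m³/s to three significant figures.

U_p ≈ 139 m³/s

Direct runoff: 0.0, 41.4, 153.1, 278.0, 185.3, 123.5, 0.0 m³/s; ΣQ_DR = 781.3 m³/s, peak = 278.0 m³/s.
Runoff depth d = ΣQ_DR·Δt / A = 781.3 × 900 / (35.2 km²) = 19.98 mm.
The 1-cm UH is the DRH scaled by (10 mm)/d, so U_p = 278.0 × 10/19.98 = 139 m³/s.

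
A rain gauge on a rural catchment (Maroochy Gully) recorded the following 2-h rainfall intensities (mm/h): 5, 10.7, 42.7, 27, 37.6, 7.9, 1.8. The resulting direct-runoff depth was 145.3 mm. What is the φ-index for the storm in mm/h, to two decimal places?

φ ≈ 11.55 mm/h

Only the 3 blocks with intensity above φ contribute runoff: 42.7, 27, 37.6 mm/h.
Σ(I−φ)·Δt = d  ⇒  (42.7+27+37.6 − 3φ)·2 = 145.3
φ = (107.3 − 145.3/2) / 3 = 11.55 mm/h.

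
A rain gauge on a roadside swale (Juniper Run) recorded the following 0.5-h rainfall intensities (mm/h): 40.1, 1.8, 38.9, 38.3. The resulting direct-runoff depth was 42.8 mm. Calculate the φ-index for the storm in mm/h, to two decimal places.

Only the 3 blocks with intensity above φ contribute runoff: 40.1, 38.9, 38.3 mm/h.
Σ(I−φ)·Δt = d  ⇒  (40.1+38.9+38.3 − 3φ)·0.5 = 42.8
φ = (117.3 − 42.8/0.5) / 3 = 10.57 mm/h.

φ ≈ 10.57 mm/h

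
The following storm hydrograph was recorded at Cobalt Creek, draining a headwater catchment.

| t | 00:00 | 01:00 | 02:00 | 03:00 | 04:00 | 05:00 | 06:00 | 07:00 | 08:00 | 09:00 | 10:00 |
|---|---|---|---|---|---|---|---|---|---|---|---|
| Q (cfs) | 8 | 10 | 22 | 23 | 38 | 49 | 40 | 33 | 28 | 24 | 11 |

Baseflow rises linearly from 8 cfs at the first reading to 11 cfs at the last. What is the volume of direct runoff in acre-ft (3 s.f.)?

V ≈ 15.0 acre-ft

Direct-runoff ordinates (Q − Q_b): 0.00, 1.70, 13.40, 14.10, 28.80, 39.50, 30.20, 22.90, 17.60, 13.30, 0.00 cfs.
ΣQ_DR = 181.5 cfs.
With Δt = 1 h = 3600 s, V = ΣQ_DR · Δt = 181.5 × 3600 = 6.53 × 10^5 ft³ = 15.0 acre-ft.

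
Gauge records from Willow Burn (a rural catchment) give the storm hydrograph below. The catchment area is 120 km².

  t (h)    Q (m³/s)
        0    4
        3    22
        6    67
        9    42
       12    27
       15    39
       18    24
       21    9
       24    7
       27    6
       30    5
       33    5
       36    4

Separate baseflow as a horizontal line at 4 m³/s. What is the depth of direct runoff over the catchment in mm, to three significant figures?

Direct runoff: 0.0, 18.0, 63.0, 38.0, 23.0, 35.0, 20.0, 5.0, 3.0, 2.0, 1.0, 1.0, 0.0 m³/s; ΣQ_DR = 209.0 m³/s.
V = ΣQ_DR · Δt = 209.0 × 10800 s = 2.257 × 10^6 m³.
Over A = 120 km², depth = V / A = 18.8 mm.

d ≈ 18.8 mm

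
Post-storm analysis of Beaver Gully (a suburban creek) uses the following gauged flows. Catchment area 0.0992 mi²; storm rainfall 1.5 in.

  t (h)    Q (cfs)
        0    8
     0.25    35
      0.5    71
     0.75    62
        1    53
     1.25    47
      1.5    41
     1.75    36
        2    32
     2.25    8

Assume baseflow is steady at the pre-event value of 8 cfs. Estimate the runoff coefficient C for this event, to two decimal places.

C ≈ 0.81

ΣQ_DR = 313.0 cfs; V = ΣQ_DR·Δt = 2.817 × 10^5 ft³.
Runoff depth d = V / A = 1.222 in.
C = d / P = 1.222 / 1.5 = 0.81.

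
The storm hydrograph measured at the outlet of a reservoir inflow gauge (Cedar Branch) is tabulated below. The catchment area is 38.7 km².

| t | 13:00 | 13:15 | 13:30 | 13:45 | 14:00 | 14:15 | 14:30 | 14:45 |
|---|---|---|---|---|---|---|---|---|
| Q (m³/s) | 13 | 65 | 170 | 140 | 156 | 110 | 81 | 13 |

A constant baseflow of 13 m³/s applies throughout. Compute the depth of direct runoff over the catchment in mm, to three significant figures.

Direct runoff: 0.0, 52.0, 157.0, 127.0, 143.0, 97.0, 68.0, 0.0 m³/s; ΣQ_DR = 644.0 m³/s.
V = ΣQ_DR · Δt = 644.0 × 900 s = 5.796 × 10^5 m³.
Over A = 38.7 km², depth = V / A = 15.0 mm.

d ≈ 15.0 mm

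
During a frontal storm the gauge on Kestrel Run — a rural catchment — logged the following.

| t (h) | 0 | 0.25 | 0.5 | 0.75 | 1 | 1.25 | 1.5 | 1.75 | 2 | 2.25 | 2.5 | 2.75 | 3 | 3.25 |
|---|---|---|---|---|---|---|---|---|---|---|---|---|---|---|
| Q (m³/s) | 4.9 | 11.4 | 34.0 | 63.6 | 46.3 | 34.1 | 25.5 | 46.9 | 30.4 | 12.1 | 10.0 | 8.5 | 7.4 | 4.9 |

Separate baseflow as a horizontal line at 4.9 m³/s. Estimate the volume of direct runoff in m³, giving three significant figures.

V ≈ 2.44 × 10^5 m³

Direct-runoff ordinates (Q − Q_b): 0.0, 6.5, 29.1, 58.7, 41.4, 29.2, 20.6, 42.0, 25.5, 7.2, 5.1, 3.6, 2.5, 0.0 m³/s.
ΣQ_DR = 271.4 m³/s.
With Δt = 0.25 h = 900 s, V = ΣQ_DR · Δt = 271.4 × 900 = 2.44 × 10^5 m³.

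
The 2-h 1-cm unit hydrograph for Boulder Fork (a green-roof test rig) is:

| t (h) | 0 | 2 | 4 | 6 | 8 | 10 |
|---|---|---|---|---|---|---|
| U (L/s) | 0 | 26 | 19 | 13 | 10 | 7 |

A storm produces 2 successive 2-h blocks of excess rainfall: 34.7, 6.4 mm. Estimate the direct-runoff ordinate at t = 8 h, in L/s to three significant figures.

Q ≈ 43.0 L/s

By discrete convolution, Q_j = Σ (P_i / 10 mm) · U_{j−i}.
At t = 8 h (j=4): Q = (34.7/10)·10 + (6.4/10)·13 = 43.0 L/s.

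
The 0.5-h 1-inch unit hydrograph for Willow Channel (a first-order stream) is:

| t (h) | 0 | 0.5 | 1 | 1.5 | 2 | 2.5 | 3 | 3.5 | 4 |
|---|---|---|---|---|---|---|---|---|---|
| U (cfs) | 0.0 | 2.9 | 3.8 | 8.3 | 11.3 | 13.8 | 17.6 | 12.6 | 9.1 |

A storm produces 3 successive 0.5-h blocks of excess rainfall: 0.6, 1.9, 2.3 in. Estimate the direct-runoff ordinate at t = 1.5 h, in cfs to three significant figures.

By discrete convolution, Q_j = Σ (P_i / 1 in) · U_{j−i}.
At t = 1.5 h (j=3): Q = (0.6/1)·8.3 + (1.9/1)·3.8 + (2.3/1)·2.9 = 18.9 cfs.

Q ≈ 18.9 cfs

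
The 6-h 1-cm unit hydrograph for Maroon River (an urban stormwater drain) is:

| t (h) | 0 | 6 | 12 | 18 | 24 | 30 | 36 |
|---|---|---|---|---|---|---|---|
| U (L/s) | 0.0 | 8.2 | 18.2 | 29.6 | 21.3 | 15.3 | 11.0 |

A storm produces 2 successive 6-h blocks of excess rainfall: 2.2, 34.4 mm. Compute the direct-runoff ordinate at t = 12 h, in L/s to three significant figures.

Q ≈ 32.2 L/s

By discrete convolution, Q_j = Σ (P_i / 10 mm) · U_{j−i}.
At t = 12 h (j=2): Q = (2.2/10)·18.2 + (34.4/10)·8.2 = 32.2 L/s.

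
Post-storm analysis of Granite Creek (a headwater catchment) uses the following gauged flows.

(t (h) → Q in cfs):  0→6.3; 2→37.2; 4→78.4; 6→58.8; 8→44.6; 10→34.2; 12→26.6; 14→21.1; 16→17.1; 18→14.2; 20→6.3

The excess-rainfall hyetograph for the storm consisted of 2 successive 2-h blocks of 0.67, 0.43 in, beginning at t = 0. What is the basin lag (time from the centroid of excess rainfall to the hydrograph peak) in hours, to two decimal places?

t_L ≈ 2.22 h

Centroid of excess rainfall: t_c = Σ P_i·t̄_i / ΣP_i = 1.7818 h (block centres at 1, 3 h).
Hydrograph peak occurs at t = 4 h, so basin lag t_L = 4 − 1.7818 = 2.22 h.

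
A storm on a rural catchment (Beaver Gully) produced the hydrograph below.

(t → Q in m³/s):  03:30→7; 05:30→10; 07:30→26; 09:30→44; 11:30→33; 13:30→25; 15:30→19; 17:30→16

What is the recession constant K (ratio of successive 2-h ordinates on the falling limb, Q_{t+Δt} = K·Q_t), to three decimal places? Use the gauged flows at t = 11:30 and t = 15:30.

Using the recession-limb readings at t = 11:30 and t = 15:30: Q falls from 33 to 19 m³/s over 2 intervals.
K = (Q₂/Q₁)^(1/2) = (19/33)^(1/2) = 0.759.

K ≈ 0.759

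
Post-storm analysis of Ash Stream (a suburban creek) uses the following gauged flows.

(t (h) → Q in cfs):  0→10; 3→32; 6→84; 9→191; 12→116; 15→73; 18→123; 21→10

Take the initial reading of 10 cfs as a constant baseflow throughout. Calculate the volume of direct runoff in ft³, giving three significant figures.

Direct-runoff ordinates (Q − Q_b): 0.0, 22.0, 74.0, 181.0, 106.0, 63.0, 113.0, 0.0 cfs.
ΣQ_DR = 559.0 cfs.
With Δt = 3 h = 10800 s, V = ΣQ_DR · Δt = 559.0 × 10800 = 6.04 × 10^6 ft³.

V ≈ 6.04 × 10^6 ft³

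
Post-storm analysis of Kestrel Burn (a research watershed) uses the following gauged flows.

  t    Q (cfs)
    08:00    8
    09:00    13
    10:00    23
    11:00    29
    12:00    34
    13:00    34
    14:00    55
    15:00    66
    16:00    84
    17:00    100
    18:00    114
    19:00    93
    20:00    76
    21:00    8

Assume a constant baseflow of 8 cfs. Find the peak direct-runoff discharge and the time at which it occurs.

Subtracting baseflow gives direct-runoff ordinates: 0.0, 5.0, 15.0, 21.0, 26.0, 26.0, 47.0, 58.0, 76.0, 92.0, 106.0, 85.0, 68.0, 0.0 cfs.
The maximum is 106.0 cfs, occurring at the reading for t = 18:00.

Q_p = 106.0 cfs at t = 18:00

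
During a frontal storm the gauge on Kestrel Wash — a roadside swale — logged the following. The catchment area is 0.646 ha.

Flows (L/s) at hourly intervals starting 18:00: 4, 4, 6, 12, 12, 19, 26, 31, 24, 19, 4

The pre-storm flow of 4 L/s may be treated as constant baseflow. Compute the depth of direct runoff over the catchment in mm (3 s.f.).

d ≈ 65.2 mm

Direct runoff: 0.0, 0.0, 2.0, 8.0, 8.0, 15.0, 22.0, 27.0, 20.0, 15.0, 0.0 L/s; ΣQ_DR = 117.0 L/s.
V = ΣQ_DR · Δt = 117.0 × 3600 s = 4.212 × 10^5 L.
Over A = 0.646 ha, depth = V / A = 65.2 mm.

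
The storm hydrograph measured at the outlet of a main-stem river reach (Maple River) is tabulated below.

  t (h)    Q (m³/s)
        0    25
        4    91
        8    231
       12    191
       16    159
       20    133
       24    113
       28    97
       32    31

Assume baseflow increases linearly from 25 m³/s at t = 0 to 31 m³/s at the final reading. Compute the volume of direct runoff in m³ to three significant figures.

V ≈ 1.18 × 10^7 m³

Direct-runoff ordinates (Q − Q_b): 0.00, 65.25, 204.50, 163.75, 131.00, 104.25, 83.50, 66.75, 0.00 m³/s.
ΣQ_DR = 819.0 m³/s.
With Δt = 4 h = 14400 s, V = ΣQ_DR · Δt = 819.0 × 14400 = 1.18 × 10^7 m³.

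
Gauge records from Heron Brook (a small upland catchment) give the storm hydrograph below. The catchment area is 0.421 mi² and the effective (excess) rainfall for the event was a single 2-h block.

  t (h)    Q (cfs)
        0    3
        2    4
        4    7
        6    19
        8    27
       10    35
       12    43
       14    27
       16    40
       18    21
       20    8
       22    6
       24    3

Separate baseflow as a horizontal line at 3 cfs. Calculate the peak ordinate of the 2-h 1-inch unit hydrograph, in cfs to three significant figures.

Direct runoff: 0.0, 1.0, 4.0, 16.0, 24.0, 32.0, 40.0, 24.0, 37.0, 18.0, 5.0, 3.0, 0.0 cfs; ΣQ_DR = 204.0 cfs, peak = 40.0 cfs.
Runoff depth d = ΣQ_DR·Δt / A = 204.0 × 7200 / (0.421 mi²) = 1.502 in.
The 1-inch UH is the DRH scaled by (1 in)/d, so U_p = 40.0 × 1/1.502 = 26.6 cfs.

U_p ≈ 26.6 cfs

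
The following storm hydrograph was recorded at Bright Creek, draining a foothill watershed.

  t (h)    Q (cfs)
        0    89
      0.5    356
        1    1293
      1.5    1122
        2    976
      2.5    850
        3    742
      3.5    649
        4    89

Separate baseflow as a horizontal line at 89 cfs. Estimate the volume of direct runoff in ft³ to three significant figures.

V ≈ 9.66 × 10^6 ft³

Direct-runoff ordinates (Q − Q_b): 0.0, 267.0, 1204.0, 1033.0, 887.0, 761.0, 653.0, 560.0, 0.0 cfs.
ΣQ_DR = 5365 cfs.
With Δt = 0.5 h = 1800 s, V = ΣQ_DR · Δt = 5365 × 1800 = 9.66 × 10^6 ft³.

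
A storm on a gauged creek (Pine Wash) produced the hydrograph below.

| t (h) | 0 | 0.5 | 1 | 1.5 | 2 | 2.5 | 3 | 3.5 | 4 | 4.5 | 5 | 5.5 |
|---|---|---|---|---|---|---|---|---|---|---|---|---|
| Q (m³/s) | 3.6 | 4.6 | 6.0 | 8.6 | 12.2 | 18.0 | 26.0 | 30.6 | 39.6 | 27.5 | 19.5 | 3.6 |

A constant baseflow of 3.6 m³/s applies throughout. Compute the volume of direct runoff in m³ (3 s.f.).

V ≈ 2.82 × 10^5 m³

Direct-runoff ordinates (Q − Q_b): 0.0, 1.0, 2.4, 5.0, 8.6, 14.4, 22.4, 27.0, 36.0, 23.9, 15.9, 0.0 m³/s.
ΣQ_DR = 156.6 m³/s.
With Δt = 0.5 h = 1800 s, V = ΣQ_DR · Δt = 156.6 × 1800 = 2.82 × 10^5 m³.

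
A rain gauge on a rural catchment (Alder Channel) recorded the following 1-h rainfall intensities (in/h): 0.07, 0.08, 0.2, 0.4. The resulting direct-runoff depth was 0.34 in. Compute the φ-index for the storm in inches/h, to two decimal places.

Only the 2 blocks with intensity above φ contribute runoff: 0.2, 0.4 in/h.
Σ(I−φ)·Δt = d  ⇒  (0.2+0.4 − 2φ)·1 = 0.34
φ = (0.6000 − 0.34/1) / 2 = 0.13 in/h.

φ ≈ 0.13 in/h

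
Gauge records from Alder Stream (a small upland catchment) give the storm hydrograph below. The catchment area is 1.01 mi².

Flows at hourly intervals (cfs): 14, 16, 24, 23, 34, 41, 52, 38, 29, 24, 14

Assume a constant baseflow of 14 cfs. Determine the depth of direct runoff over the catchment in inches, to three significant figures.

Direct runoff: 0.0, 2.0, 10.0, 9.0, 20.0, 27.0, 38.0, 24.0, 15.0, 10.0, 0.0 cfs; ΣQ_DR = 155.0 cfs.
V = ΣQ_DR · Δt = 155.0 × 3600 s = 5.580 × 10^5 ft³.
Over A = 1.01 mi², depth = V / A = 0.238 in.

d ≈ 0.238 in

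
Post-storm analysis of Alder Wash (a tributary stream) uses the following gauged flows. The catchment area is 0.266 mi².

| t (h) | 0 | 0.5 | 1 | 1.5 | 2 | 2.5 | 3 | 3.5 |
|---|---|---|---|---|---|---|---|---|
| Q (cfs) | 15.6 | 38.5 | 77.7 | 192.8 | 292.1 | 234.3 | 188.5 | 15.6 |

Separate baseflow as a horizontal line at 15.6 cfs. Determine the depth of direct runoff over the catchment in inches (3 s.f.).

d ≈ 2.71 in

Direct runoff: 0.0, 22.9, 62.1, 177.2, 276.5, 218.7, 172.9, 0.0 cfs; ΣQ_DR = 930.3 cfs.
V = ΣQ_DR · Δt = 930.3 × 1800 s = 1.675 × 10^6 ft³.
Over A = 0.266 mi², depth = V / A = 2.71 in.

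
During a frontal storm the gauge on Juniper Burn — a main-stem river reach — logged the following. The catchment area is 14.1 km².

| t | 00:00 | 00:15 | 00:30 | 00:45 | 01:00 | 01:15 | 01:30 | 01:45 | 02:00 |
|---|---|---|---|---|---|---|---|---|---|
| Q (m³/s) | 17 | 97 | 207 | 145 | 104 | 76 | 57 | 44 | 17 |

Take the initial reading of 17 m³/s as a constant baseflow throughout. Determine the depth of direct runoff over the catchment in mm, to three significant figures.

d ≈ 39.0 mm

Direct runoff: 0.0, 80.0, 190.0, 128.0, 87.0, 59.0, 40.0, 27.0, 0.0 m³/s; ΣQ_DR = 611.0 m³/s.
V = ΣQ_DR · Δt = 611.0 × 900 s = 5.499 × 10^5 m³.
Over A = 14.1 km², depth = V / A = 39.0 mm.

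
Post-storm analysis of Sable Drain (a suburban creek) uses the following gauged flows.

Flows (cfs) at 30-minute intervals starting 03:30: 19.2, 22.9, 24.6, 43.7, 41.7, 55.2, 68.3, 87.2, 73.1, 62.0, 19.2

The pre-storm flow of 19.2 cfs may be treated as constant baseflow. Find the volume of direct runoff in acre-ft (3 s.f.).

Direct-runoff ordinates (Q − Q_b): 0.0, 3.7, 5.4, 24.5, 22.5, 36.0, 49.1, 68.0, 53.9, 42.8, 0.0 cfs.
ΣQ_DR = 305.9 cfs.
With Δt = 0.5 h = 1800 s, V = ΣQ_DR · Δt = 305.9 × 1800 = 5.51 × 10^5 ft³ = 12.6 acre-ft.

V ≈ 12.6 acre-ft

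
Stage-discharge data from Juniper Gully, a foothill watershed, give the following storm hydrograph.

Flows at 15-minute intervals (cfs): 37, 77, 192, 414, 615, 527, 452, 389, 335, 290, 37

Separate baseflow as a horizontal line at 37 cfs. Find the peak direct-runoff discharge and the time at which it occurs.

Subtracting baseflow gives direct-runoff ordinates: 0.0, 40.0, 155.0, 377.0, 578.0, 490.0, 415.0, 352.0, 298.0, 253.0, 0.0 cfs.
The maximum is 578.0 cfs, occurring at the reading for t = 1 h.

Q_p = 578.0 cfs at t = 1 h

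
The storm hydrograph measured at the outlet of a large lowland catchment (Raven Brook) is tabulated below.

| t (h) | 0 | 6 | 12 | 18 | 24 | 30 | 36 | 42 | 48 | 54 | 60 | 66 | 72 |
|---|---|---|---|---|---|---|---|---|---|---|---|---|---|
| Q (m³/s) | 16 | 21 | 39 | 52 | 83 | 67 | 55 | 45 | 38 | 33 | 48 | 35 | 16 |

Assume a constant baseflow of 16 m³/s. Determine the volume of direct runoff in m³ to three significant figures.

Direct-runoff ordinates (Q − Q_b): 0.0, 5.0, 23.0, 36.0, 67.0, 51.0, 39.0, 29.0, 22.0, 17.0, 32.0, 19.0, 0.0 m³/s.
ΣQ_DR = 340.0 m³/s.
With Δt = 6 h = 21600 s, V = ΣQ_DR · Δt = 340.0 × 21600 = 7.34 × 10^6 m³.

V ≈ 7.34 × 10^6 m³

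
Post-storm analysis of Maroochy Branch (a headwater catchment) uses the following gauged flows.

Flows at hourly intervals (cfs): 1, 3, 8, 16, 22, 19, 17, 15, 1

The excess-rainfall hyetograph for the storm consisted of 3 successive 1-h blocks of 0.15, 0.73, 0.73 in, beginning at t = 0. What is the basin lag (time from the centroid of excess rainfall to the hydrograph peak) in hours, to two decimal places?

t_L ≈ 2.14 h

Centroid of excess rainfall: t_c = Σ P_i·t̄_i / ΣP_i = 1.8602 h (block centres at 0.5, 1.5, 2.5 h).
Hydrograph peak occurs at t = 4 h, so basin lag t_L = 4 − 1.8602 = 2.14 h.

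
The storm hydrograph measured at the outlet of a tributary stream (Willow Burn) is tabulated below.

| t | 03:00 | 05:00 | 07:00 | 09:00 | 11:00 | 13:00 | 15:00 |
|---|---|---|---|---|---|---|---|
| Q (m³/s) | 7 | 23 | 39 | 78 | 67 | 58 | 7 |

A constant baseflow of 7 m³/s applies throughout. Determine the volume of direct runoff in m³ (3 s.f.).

Direct-runoff ordinates (Q − Q_b): 0.0, 16.0, 32.0, 71.0, 60.0, 51.0, 0.0 m³/s.
ΣQ_DR = 230.0 m³/s.
With Δt = 2 h = 7200 s, V = ΣQ_DR · Δt = 230.0 × 7200 = 1.66 × 10^6 m³.

V ≈ 1.66 × 10^6 m³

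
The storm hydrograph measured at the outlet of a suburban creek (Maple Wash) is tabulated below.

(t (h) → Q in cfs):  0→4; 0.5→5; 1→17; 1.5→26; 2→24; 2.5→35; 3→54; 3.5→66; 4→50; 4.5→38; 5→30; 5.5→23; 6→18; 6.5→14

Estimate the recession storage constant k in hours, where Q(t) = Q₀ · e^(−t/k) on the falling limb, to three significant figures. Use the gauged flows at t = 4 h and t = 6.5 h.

On the falling limb, Q drops from 50 to 14 cfs between t = 4 h and t = 6.5 h (Δt = 2.5 h).
k = −Δt / ln(Q₂/Q₁) = −2.5 / ln(14/50) = 1.96 h.

k ≈ 1.96 h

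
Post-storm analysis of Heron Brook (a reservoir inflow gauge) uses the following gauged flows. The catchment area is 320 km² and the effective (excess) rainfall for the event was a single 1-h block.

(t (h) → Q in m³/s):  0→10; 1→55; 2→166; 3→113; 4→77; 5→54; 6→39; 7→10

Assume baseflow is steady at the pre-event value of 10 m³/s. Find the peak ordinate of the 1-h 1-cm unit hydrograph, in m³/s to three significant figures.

U_p ≈ 312 m³/s

Direct runoff: 0.0, 45.0, 156.0, 103.0, 67.0, 44.0, 29.0, 0.0 m³/s; ΣQ_DR = 444.0 m³/s, peak = 156.0 m³/s.
Runoff depth d = ΣQ_DR·Δt / A = 444.0 × 3600 / (320 km²) = 4.995 mm.
The 1-cm UH is the DRH scaled by (10 mm)/d, so U_p = 156.0 × 10/4.995 = 312 m³/s.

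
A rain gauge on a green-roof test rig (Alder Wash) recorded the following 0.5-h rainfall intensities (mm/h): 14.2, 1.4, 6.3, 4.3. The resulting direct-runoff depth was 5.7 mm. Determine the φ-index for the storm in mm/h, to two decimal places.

Only the 2 blocks with intensity above φ contribute runoff: 14.2, 6.3 mm/h.
Σ(I−φ)·Δt = d  ⇒  (14.2+6.3 − 2φ)·0.5 = 5.7
φ = (20.50 − 5.7/0.5) / 2 = 4.55 mm/h.

φ ≈ 4.55 mm/h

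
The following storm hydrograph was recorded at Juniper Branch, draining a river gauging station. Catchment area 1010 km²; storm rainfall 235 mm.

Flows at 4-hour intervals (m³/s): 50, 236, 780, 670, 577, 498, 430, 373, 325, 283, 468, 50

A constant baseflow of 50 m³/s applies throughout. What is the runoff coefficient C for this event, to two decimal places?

C ≈ 0.25

ΣQ_DR = 4140 m³/s; V = ΣQ_DR·Δt = 5.962 × 10^7 m³.
Runoff depth d = V / A = 59.03 mm.
C = d / P = 59.03 / 235 = 0.25.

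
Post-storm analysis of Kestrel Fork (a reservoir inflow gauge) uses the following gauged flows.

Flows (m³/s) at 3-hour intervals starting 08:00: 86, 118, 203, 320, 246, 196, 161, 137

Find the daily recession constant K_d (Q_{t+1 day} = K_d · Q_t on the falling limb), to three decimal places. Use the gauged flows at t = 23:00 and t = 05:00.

K_d ≈ 0.239

Between t = 23:00 and t = 05:00 the flow falls from 196 to 137 m³/s over 2×3 h = 6 h.
Per-interval ratio K = (137/196)^(1/2) = 0.8360; K_d = K^(24/3) = 0.239.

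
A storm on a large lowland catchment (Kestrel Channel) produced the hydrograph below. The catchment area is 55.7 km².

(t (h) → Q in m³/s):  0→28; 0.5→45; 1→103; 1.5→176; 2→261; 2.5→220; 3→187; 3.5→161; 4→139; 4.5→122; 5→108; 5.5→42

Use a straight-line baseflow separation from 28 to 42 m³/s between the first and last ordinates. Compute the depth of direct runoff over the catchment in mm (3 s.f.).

Direct runoff: 0.00, 15.73, 72.45, 144.18, 227.91, 185.64, 151.36, 124.09, 100.82, 82.55, 67.27, 0.00 m³/s; ΣQ_DR = 1172 m³/s.
V = ΣQ_DR · Δt = 1172 × 1800 s = 2.110 × 10^6 m³.
Over A = 55.7 km², depth = V / A = 37.9 mm.

d ≈ 37.9 mm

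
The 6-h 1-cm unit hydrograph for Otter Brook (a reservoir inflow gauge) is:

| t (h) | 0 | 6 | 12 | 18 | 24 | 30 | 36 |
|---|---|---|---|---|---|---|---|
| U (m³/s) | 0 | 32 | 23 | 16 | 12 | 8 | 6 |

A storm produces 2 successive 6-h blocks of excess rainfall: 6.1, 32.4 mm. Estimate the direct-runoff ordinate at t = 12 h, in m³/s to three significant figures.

Q ≈ 118 m³/s

By discrete convolution, Q_j = Σ (P_i / 10 mm) · U_{j−i}.
At t = 12 h (j=2): Q = (6.1/10)·23 + (32.4/10)·32 = 118 m³/s.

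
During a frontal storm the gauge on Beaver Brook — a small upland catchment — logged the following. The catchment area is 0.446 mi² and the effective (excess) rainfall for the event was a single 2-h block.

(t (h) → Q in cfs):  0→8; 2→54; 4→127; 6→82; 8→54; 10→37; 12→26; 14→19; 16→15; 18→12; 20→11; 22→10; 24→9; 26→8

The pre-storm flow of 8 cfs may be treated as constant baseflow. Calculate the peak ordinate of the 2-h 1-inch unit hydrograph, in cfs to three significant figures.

Direct runoff: 0.0, 46.0, 119.0, 74.0, 46.0, 29.0, 18.0, 11.0, 7.0, 4.0, 3.0, 2.0, 1.0, 0.0 cfs; ΣQ_DR = 360.0 cfs, peak = 119.0 cfs.
Runoff depth d = ΣQ_DR·Δt / A = 360.0 × 7200 / (0.446 mi²) = 2.502 in.
The 1-inch UH is the DRH scaled by (1 in)/d, so U_p = 119.0 × 1/2.502 = 47.6 cfs.

U_p ≈ 47.6 cfs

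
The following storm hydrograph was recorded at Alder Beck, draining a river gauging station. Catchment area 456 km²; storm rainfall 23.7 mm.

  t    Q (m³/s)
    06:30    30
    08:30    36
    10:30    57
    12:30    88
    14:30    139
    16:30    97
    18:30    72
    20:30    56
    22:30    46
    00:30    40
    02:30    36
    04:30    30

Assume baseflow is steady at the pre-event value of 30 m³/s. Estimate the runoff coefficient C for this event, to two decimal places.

C ≈ 0.24

ΣQ_DR = 367.0 m³/s; V = ΣQ_DR·Δt = 2.642 × 10^6 m³.
Runoff depth d = V / A = 5.795 mm.
C = d / P = 5.795 / 23.7 = 0.24.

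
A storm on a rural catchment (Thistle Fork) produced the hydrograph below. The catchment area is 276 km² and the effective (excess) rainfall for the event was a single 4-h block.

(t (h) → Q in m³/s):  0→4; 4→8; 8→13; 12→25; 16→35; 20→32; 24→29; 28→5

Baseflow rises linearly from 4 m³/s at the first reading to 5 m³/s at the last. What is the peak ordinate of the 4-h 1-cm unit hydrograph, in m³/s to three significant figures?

U_p ≈ 50.7 m³/s

Direct runoff: 0.00, 3.86, 8.71, 20.57, 30.43, 27.29, 24.14, 0.00 m³/s; ΣQ_DR = 115.0 m³/s, peak = 30.43 m³/s.
Runoff depth d = ΣQ_DR·Δt / A = 115.0 × 14400 / (276 km²) = 6.000 mm.
The 1-cm UH is the DRH scaled by (10 mm)/d, so U_p = 30.43 × 10/6.000 = 50.7 m³/s.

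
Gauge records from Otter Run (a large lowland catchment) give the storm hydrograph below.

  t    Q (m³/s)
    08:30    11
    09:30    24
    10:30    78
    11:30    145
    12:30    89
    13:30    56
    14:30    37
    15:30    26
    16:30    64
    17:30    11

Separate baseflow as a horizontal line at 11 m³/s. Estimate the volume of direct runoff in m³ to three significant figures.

Direct-runoff ordinates (Q − Q_b): 0.0, 13.0, 67.0, 134.0, 78.0, 45.0, 26.0, 15.0, 53.0, 0.0 m³/s.
ΣQ_DR = 431.0 m³/s.
With Δt = 1 h = 3600 s, V = ΣQ_DR · Δt = 431.0 × 3600 = 1.55 × 10^6 m³.

V ≈ 1.55 × 10^6 m³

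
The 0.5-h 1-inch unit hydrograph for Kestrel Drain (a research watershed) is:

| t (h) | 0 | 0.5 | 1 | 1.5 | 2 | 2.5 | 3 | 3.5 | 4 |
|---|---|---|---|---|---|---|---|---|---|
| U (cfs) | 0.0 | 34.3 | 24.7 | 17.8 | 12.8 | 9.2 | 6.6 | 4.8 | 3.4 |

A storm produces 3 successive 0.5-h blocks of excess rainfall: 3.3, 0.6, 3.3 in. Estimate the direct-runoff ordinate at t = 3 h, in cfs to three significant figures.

By discrete convolution, Q_j = Σ (P_i / 1 in) · U_{j−i}.
At t = 3 h (j=6): Q = (3.3/1)·6.6 + (0.6/1)·9.2 + (3.3/1)·12.8 = 69.5 cfs.

Q ≈ 69.5 cfs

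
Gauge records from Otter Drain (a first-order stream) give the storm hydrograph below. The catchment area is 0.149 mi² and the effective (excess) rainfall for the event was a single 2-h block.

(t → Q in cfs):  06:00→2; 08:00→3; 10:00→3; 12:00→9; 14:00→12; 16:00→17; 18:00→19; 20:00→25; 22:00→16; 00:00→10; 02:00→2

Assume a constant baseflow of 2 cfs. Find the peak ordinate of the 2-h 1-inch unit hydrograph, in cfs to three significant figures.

U_p ≈ 11.5 cfs

Direct runoff: 0.0, 1.0, 1.0, 7.0, 10.0, 15.0, 17.0, 23.0, 14.0, 8.0, 0.0 cfs; ΣQ_DR = 96.00 cfs, peak = 23.0 cfs.
Runoff depth d = ΣQ_DR·Δt / A = 96.00 × 7200 / (0.149 mi²) = 1.997 in.
The 1-inch UH is the DRH scaled by (1 in)/d, so U_p = 23.0 × 1/1.997 = 11.5 cfs.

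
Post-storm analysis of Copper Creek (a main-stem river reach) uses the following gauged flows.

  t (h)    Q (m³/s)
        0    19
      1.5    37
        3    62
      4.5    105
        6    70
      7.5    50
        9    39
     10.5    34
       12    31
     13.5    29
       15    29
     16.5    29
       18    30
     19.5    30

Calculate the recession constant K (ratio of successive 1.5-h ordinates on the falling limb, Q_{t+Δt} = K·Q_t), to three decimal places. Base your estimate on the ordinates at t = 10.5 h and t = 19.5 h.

K ≈ 0.979

Using the recession-limb readings at t = 10.5 h and t = 19.5 h: Q falls from 34 to 30 m³/s over 6 intervals.
K = (Q₂/Q₁)^(1/6) = (30/34)^(1/6) = 0.979.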